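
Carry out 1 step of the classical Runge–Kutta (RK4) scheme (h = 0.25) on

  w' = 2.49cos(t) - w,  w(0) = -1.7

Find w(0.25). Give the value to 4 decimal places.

-0.7793

RK4: k1 = f(t_n, w_n); k2 = f(t_n + h/2, w_n + (h/2)·k1); k3 = f(t_n + h/2, w_n + (h/2)·k2); k4 = f(t_n + h, w_n + h·k3); w_{n+1} = w_n + (h/6)·(k1 + 2k2 + 2k3 + k4).
t=0.000000, w=-1.700000:
  k1 = f(0.000000, -1.700000) = 4.190000
  k2 = f(0.125000, -1.176250) = 3.646822
  k3 = f(0.125000, -1.244147) = 3.714719
  k4 = f(0.250000, -0.771320) = 3.183912
  w ← -1.700000 + (0.25/6)·(k1 + 2k2 + 2k3 + k4) = -0.779292
w(0.25) ≈ -0.7793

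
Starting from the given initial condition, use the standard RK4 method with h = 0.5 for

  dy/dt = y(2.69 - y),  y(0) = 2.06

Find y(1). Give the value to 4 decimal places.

RK4: k1 = f(t_n, y_n); k2 = f(t_n + h/2, y_n + (h/2)·k1); k3 = f(t_n + h/2, y_n + (h/2)·k2); k4 = f(t_n + h, y_n + h·k3); y_{n+1} = y_n + (h/6)·(k1 + 2k2 + 2k3 + k4).
t=0.000000, y=2.060000:
  k1 = f(0.000000, 2.060000) = 1.297800
  k2 = f(0.250000, 2.384450) = 0.728569
  k3 = f(0.250000, 2.242142) = 1.004161
  k4 = f(0.500000, 2.562080) = 0.327740
  y ← 2.060000 + (0.5/6)·(k1 + 2k2 + 2k3 + k4) = 2.484250
t=0.500000, y=2.484250:
  k1 = f(0.500000, 2.484250) = 0.511135
  k2 = f(0.750000, 2.612034) = 0.203651
  k3 = f(0.750000, 2.535163) = 0.392538
  k4 = f(1.000000, 2.680519) = 0.025414
  y ← 2.484250 + (0.5/6)·(k1 + 2k2 + 2k3 + k4) = 2.628327
y(1) ≈ 2.6283

2.6283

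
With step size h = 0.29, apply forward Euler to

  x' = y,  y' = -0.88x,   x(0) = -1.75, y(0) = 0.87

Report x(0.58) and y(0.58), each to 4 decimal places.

Euler on (x,y): x_{n+1} = x_n + h·x', y_{n+1} = y_n + h·y'.
0.000000: (-1.750000, 0.870000); f=(0.870000, 1.540000) → (-1.497700, 1.316600)
0.290000: (-1.497700, 1.316600); f=(1.316600, 1.317976) → (-1.115886, 1.698813)
(x(0.58), y(0.58)) ≈ (-1.1159, 1.6988)

-1.1159, 1.6988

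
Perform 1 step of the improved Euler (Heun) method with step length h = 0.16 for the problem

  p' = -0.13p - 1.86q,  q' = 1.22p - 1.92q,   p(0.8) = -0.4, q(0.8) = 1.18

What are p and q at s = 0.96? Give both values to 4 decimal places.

Heun on (p,q): k1 = f(s_n, state_n); k2 = f(s_n + h, state_n + h·k1); state_{n+1} = state_n + (h/2)·(k1 + k2).
0.800000: (-0.400000, 1.180000)
  k1 = (-2.142800, -2.753600)
  predictor → (-0.742848, 0.739424)
  k2 = (-1.278758, -2.325969)
  → (-0.673725, 0.773635)
(p(0.96), q(0.96)) ≈ (-0.6737, 0.7736)

-0.6737, 0.7736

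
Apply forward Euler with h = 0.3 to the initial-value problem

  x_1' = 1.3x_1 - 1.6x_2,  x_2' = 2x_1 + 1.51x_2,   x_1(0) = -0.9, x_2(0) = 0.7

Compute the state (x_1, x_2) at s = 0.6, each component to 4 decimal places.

-2.4349, -0.2590

Euler on (x_1,x_2): x_1_{n+1} = x_1_n + h·x_1', x_2_{n+1} = x_2_n + h·x_2'.
0.000000: (-0.900000, 0.700000); f=(-2.290000, -0.743000) → (-1.587000, 0.477100)
0.300000: (-1.587000, 0.477100); f=(-2.826460, -2.453579) → (-2.434938, -0.258974)
(x_1(0.6), x_2(0.6)) ≈ (-2.4349, -0.2590)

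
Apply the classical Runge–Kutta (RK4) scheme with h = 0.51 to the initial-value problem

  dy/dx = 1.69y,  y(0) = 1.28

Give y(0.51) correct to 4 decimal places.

3.0247

RK4: k1 = f(x_n, y_n); k2 = f(x_n + h/2, y_n + (h/2)·k1); k3 = f(x_n + h/2, y_n + (h/2)·k2); k4 = f(x_n + h, y_n + h·k3); y_{n+1} = y_n + (h/6)·(k1 + 2k2 + 2k3 + k4).
x=0.000000, y=1.280000:
  k1 = f(0.000000, 1.280000) = 2.163200
  k2 = f(0.255000, 1.831616) = 3.095431
  k3 = f(0.255000, 2.069335) = 3.497176
  k4 = f(0.510000, 3.063560) = 5.177416
  y ← 1.280000 + (0.51/6)·(k1 + 2k2 + 2k3 + k4) = 3.024696
y(0.51) ≈ 3.0247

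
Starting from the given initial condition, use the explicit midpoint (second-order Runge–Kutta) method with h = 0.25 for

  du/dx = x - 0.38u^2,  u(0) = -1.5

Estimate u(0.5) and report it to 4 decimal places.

Midpoint: k1 = f(x_n, u_n); k2 = f(x_n + h/2, u_n + (h/2)·k1); u_{n+1} = u_n + h·k2.
x=0.000000, u=-1.500000:
  k1 = f(0.000000, -1.500000) = -0.855000
  k2 = f(0.125000, -1.606875) = -0.856178
  u ← -1.500000 + 0.25·(-0.856178) = -1.714044
x=0.250000, u=-1.714044:
  k1 = f(0.250000, -1.714044) = -0.866420
  k2 = f(0.375000, -1.822347) = -0.886961
  u ← -1.714044 + 0.25·(-0.886961) = -1.935785
u(0.5) ≈ -1.9358

-1.9358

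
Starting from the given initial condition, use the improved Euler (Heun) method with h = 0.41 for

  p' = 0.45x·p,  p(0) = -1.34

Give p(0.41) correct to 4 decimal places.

Heun: k1 = f(x_n, p_n); k2 = f(x_n + h, p_n + h·k1); p_{n+1} = p_n + (h/2)·(k1 + k2).
x=0.000000, p=-1.340000:
  k1 = f(0.000000, -1.340000) = 0.000000
  k2 = f(0.410000, -1.340000) = -0.247230
  p ← -1.340000 + (0.41/2)·(0.000000 + (-0.247230)) = -1.390682
p(0.41) ≈ -1.3907

-1.3907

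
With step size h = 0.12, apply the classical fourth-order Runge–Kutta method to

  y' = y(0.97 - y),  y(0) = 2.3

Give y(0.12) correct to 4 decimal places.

RK4: k1 = f(s_n, y_n); k2 = f(s_n + h/2, y_n + (h/2)·k1); k3 = f(s_n + h/2, y_n + (h/2)·k2); k4 = f(s_n + h, y_n + h·k3); y_{n+1} = y_n + (h/6)·(k1 + 2k2 + 2k3 + k4).
s=0.000000, y=2.300000:
  k1 = f(0.000000, 2.300000) = -3.059000
  k2 = f(0.060000, 2.116460) = -2.426437
  k3 = f(0.060000, 2.154414) = -2.551717
  k4 = f(0.120000, 1.993794) = -2.041234
  y ← 2.300000 + (0.12/6)·(k1 + 2k2 + 2k3 + k4) = 1.998869
y(0.12) ≈ 1.9989

1.9989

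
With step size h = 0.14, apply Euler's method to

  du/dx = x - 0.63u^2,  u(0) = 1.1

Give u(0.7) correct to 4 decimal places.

0.8888

Euler: u_{n+1} = u_n + h·f(x_n, u_n).
x=0.000000, u=1.100000: f=-0.762300 → u ← 1.100000 + 0.14·(-0.762300) = 0.993278
x=0.140000, u=0.993278: f=-0.481559 → u ← 0.993278 + 0.14·(-0.481559) = 0.925860
x=0.280000, u=0.925860: f=-0.260046 → u ← 0.925860 + 0.14·(-0.260046) = 0.889453
x=0.420000, u=0.889453: f=-0.078410 → u ← 0.889453 + 0.14·(-0.078410) = 0.878476
x=0.560000, u=0.878476: f=0.073816 → u ← 0.878476 + 0.14·0.073816 = 0.888810
u(0.7) ≈ 0.8888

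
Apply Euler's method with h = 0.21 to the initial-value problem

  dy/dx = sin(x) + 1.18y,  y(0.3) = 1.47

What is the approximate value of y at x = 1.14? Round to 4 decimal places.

Euler: y_{n+1} = y_n + h·f(x_n, y_n).
x=0.300000, y=1.470000: f=2.030120 → y ← 1.470000 + 0.21·2.030120 = 1.896325
x=0.510000, y=1.896325: f=2.725841 → y ← 1.896325 + 0.21·2.725841 = 2.468752
x=0.720000, y=2.468752: f=3.572512 → y ← 2.468752 + 0.21·3.572512 = 3.218979
x=0.930000, y=3.218979: f=4.600016 → y ← 3.218979 + 0.21·4.600016 = 4.184983
y(1.14) ≈ 4.1850

4.1850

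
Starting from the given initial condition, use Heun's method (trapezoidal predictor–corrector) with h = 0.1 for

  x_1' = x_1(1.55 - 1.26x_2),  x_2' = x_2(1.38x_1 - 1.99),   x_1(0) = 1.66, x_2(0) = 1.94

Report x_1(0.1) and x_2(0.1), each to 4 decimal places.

1.5126, 1.9788

Heun on (x_1,x_2): k1 = f(t_n, state_n); k2 = f(t_n + h, state_n + h·k1); state_{n+1} = state_n + (h/2)·(k1 + k2).
0.000000: (1.660000, 1.940000)
  k1 = (-1.484704, 0.583552)
  predictor → (1.511530, 1.998355)
  k2 = (-1.463051, 0.191664)
  → (1.512612, 1.978761)
(x_1(0.1), x_2(0.1)) ≈ (1.5126, 1.9788)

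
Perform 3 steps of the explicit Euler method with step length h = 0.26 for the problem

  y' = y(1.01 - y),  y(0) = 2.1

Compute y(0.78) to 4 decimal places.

Euler: y_{n+1} = y_n + h·f(x_n, y_n).
x=0.000000, y=2.100000: f=-2.289000 → y ← 2.100000 + 0.26·(-2.289000) = 1.504860
x=0.260000, y=1.504860: f=-0.744695 → y ← 1.504860 + 0.26·(-0.744695) = 1.311239
x=0.520000, y=1.311239: f=-0.394997 → y ← 1.311239 + 0.26·(-0.394997) = 1.208540
y(0.78) ≈ 1.2085

1.2085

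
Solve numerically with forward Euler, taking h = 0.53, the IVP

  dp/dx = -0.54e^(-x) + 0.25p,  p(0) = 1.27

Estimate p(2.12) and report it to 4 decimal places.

Euler: p_{n+1} = p_n + h·f(x_n, p_n).
x=0.000000, p=1.270000: f=-0.222500 → p ← 1.270000 + 0.53·(-0.222500) = 1.152075
x=0.530000, p=1.152075: f=-0.029828 → p ← 1.152075 + 0.53·(-0.029828) = 1.136266
x=1.060000, p=1.136266: f=0.096980 → p ← 1.136266 + 0.53·0.096980 = 1.187666
x=1.590000, p=1.187666: f=0.186797 → p ← 1.187666 + 0.53·0.186797 = 1.286668
p(2.12) ≈ 1.2867

1.2867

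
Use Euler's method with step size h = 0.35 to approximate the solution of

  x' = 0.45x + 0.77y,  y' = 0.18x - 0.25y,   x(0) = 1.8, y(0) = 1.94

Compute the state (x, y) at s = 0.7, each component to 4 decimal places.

3.5245, 1.8830

Euler on (x,y): x_{n+1} = x_n + h·x', y_{n+1} = y_n + h·y'.
0.000000: (1.800000, 1.940000); f=(2.303800, -0.161000) → (2.606330, 1.883650)
0.350000: (2.606330, 1.883650); f=(2.623259, -0.001773) → (3.524471, 1.883029)
(x(0.7), y(0.7)) ≈ (3.5245, 1.8830)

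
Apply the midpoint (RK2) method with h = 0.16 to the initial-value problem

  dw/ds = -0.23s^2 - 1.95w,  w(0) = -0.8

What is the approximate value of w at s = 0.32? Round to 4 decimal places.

Midpoint: k1 = f(s_n, w_n); k2 = f(s_n + h/2, w_n + (h/2)·k1); w_{n+1} = w_n + h·k2.
s=0.000000, w=-0.800000:
  k1 = f(0.000000, -0.800000) = 1.560000
  k2 = f(0.080000, -0.675200) = 1.315168
  w ← -0.800000 + 0.16·1.315168 = -0.589573
s=0.160000, w=-0.589573:
  k1 = f(0.160000, -0.589573) = 1.143780
  k2 = f(0.240000, -0.498071) = 0.957990
  w ← -0.589573 + 0.16·0.957990 = -0.436295
w(0.32) ≈ -0.4363

-0.4363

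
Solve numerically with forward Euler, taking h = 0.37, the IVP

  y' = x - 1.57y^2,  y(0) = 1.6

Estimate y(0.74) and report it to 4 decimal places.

0.2424

Euler: y_{n+1} = y_n + h·f(x_n, y_n).
x=0.000000, y=1.600000: f=-4.019200 → y ← 1.600000 + 0.37·(-4.019200) = 0.112896
x=0.370000, y=0.112896: f=0.349990 → y ← 0.112896 + 0.37·0.349990 = 0.242392
y(0.74) ≈ 0.2424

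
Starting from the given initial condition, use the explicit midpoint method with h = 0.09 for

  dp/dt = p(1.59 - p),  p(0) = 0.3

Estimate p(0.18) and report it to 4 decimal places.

0.3758

Midpoint: k1 = f(t_n, p_n); k2 = f(t_n + h/2, p_n + (h/2)·k1); p_{n+1} = p_n + h·k2.
t=0.000000, p=0.300000:
  k1 = f(0.000000, 0.300000) = 0.387000
  k2 = f(0.045000, 0.317415) = 0.403938
  p ← 0.300000 + 0.09·0.403938 = 0.336354
t=0.090000, p=0.336354:
  k1 = f(0.090000, 0.336354) = 0.421669
  k2 = f(0.135000, 0.355329) = 0.438715
  p ← 0.336354 + 0.09·0.438715 = 0.375839
p(0.18) ≈ 0.3758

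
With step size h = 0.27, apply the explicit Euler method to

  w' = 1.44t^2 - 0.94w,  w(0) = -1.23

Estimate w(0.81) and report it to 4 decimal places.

Euler: w_{n+1} = w_n + h·f(t_n, w_n).
t=0.000000, w=-1.230000: f=1.156200 → w ← -1.230000 + 0.27·1.156200 = -0.917826
t=0.270000, w=-0.917826: f=0.967732 → w ← -0.917826 + 0.27·0.967732 = -0.656538
t=0.540000, w=-0.656538: f=1.037050 → w ← -0.656538 + 0.27·1.037050 = -0.376535
w(0.81) ≈ -0.3765

-0.3765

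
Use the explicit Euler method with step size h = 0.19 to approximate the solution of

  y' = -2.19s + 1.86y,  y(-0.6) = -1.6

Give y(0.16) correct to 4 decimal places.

-4.3004

Euler: y_{n+1} = y_n + h·f(s_n, y_n).
s=-0.600000, y=-1.600000: f=-1.662000 → y ← -1.600000 + 0.19·(-1.662000) = -1.915780
s=-0.410000, y=-1.915780: f=-2.665451 → y ← -1.915780 + 0.19·(-2.665451) = -2.422216
s=-0.220000, y=-2.422216: f=-4.023521 → y ← -2.422216 + 0.19·(-4.023521) = -3.186685
s=-0.030000, y=-3.186685: f=-5.861533 → y ← -3.186685 + 0.19·(-5.861533) = -4.300376
y(0.16) ≈ -4.3004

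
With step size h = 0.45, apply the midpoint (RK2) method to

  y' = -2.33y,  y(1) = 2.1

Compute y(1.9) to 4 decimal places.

Midpoint: k1 = f(x_n, y_n); k2 = f(x_n + h/2, y_n + (h/2)·k1); y_{n+1} = y_n + h·k2.
x=1.000000, y=2.100000:
  k1 = f(1.000000, 2.100000) = -4.893000
  k2 = f(1.225000, 0.999075) = -2.327845
  y ← 2.100000 + 0.45·(-2.327845) = 1.052470
x=1.450000, y=1.052470:
  k1 = f(1.450000, 1.052470) = -2.452255
  k2 = f(1.675000, 0.500713) = -1.166660
  y ← 1.052470 + 0.45·(-1.166660) = 0.527473
y(1.9) ≈ 0.5275

0.5275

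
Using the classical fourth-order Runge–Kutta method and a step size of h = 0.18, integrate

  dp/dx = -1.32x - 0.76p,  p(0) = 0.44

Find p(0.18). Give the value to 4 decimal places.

0.3633

RK4: k1 = f(x_n, p_n); k2 = f(x_n + h/2, p_n + (h/2)·k1); k3 = f(x_n + h/2, p_n + (h/2)·k2); k4 = f(x_n + h, p_n + h·k3); p_{n+1} = p_n + (h/6)·(k1 + 2k2 + 2k3 + k4).
x=0.000000, p=0.440000:
  k1 = f(0.000000, 0.440000) = -0.334400
  k2 = f(0.090000, 0.409904) = -0.430327
  k3 = f(0.090000, 0.401271) = -0.423766
  k4 = f(0.180000, 0.363722) = -0.514029
  p ← 0.440000 + (0.18/6)·(k1 + 2k2 + 2k3 + k4) = 0.363302
p(0.18) ≈ 0.3633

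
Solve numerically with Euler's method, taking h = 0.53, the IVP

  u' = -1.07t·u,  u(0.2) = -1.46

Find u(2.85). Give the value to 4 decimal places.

-0.0010

Euler: u_{n+1} = u_n + h·f(t_n, u_n).
t=0.200000, u=-1.460000: f=0.312440 → u ← -1.460000 + 0.53·0.312440 = -1.294407
t=0.730000, u=-1.294407: f=1.011061 → u ← -1.294407 + 0.53·1.011061 = -0.758544
t=1.260000, u=-0.758544: f=1.022670 → u ← -0.758544 + 0.53·1.022670 = -0.216530
t=1.790000, u=-0.216530: f=0.414719 → u ← -0.216530 + 0.53·0.414719 = 0.003272
t=2.320000, u=0.003272: f=-0.008121 → u ← 0.003272 + 0.53·(-0.008121) = -0.001033
u(2.85) ≈ -0.0010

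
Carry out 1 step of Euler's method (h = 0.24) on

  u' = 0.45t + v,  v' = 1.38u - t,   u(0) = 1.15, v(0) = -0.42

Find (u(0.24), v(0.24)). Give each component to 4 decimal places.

1.0492, -0.0391

Euler on (u,v): u_{n+1} = u_n + h·u', v_{n+1} = v_n + h·v'.
0.000000: (1.150000, -0.420000); f=(-0.420000, 1.587000) → (1.049200, -0.039120)
(u(0.24), v(0.24)) ≈ (1.0492, -0.0391)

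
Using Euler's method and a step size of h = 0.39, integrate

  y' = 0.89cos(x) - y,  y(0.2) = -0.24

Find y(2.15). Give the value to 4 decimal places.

0.1412

Euler: y_{n+1} = y_n + h·f(x_n, y_n).
x=0.200000, y=-0.240000: f=1.112259 → y ← -0.240000 + 0.39·1.112259 = 0.193781
x=0.590000, y=0.193781: f=0.545756 → y ← 0.193781 + 0.39·0.545756 = 0.406626
x=0.980000, y=0.406626: f=0.089124 → y ← 0.406626 + 0.39·0.089124 = 0.441384
x=1.370000, y=0.441384: f=-0.263874 → y ← 0.441384 + 0.39·(-0.263874) = 0.338473
x=1.760000, y=0.338473: f=-0.505862 → y ← 0.338473 + 0.39·(-0.505862) = 0.141187
y(2.15) ≈ 0.1412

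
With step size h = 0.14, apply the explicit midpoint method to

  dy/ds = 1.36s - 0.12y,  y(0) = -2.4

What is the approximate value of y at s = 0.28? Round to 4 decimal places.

-2.2678

Midpoint: k1 = f(s_n, y_n); k2 = f(s_n + h/2, y_n + (h/2)·k1); y_{n+1} = y_n + h·k2.
s=0.000000, y=-2.400000:
  k1 = f(0.000000, -2.400000) = 0.288000
  k2 = f(0.070000, -2.379840) = 0.380781
  y ← -2.400000 + 0.14·0.380781 = -2.346691
s=0.140000, y=-2.346691:
  k1 = f(0.140000, -2.346691) = 0.472003
  k2 = f(0.210000, -2.313650) = 0.563238
  y ← -2.346691 + 0.14·0.563238 = -2.267837
y(0.28) ≈ -2.2678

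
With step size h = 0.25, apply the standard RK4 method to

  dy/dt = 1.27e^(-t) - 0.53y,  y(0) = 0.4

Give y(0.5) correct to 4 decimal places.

0.7410

RK4: k1 = f(t_n, y_n); k2 = f(t_n + h/2, y_n + (h/2)·k1); k3 = f(t_n + h/2, y_n + (h/2)·k2); k4 = f(t_n + h, y_n + h·k3); y_{n+1} = y_n + (h/6)·(k1 + 2k2 + 2k3 + k4).
t=0.000000, y=0.400000:
  k1 = f(0.000000, 0.400000) = 1.058000
  k2 = f(0.125000, 0.532250) = 0.838679
  k3 = f(0.125000, 0.504835) = 0.853209
  k4 = f(0.250000, 0.613302) = 0.664027
  y ← 0.400000 + (0.25/6)·(k1 + 2k2 + 2k3 + k4) = 0.612742
t=0.250000, y=0.612742:
  k1 = f(0.250000, 0.612742) = 0.664324
  k2 = f(0.375000, 0.695782) = 0.504093
  k3 = f(0.375000, 0.675753) = 0.514708
  k4 = f(0.500000, 0.741419) = 0.377342
  y ← 0.612742 + (0.25/6)·(k1 + 2k2 + 2k3 + k4) = 0.741045
y(0.5) ≈ 0.7410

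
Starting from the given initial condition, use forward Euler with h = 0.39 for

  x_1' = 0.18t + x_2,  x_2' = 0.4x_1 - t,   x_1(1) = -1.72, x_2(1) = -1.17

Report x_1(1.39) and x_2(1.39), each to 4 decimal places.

-2.1061, -1.8283

Euler on (x_1,x_2): x_1_{n+1} = x_1_n + h·x_1', x_2_{n+1} = x_2_n + h·x_2'.
1.000000: (-1.720000, -1.170000); f=(-0.990000, -1.688000) → (-2.106100, -1.828320)
(x_1(1.39), x_2(1.39)) ≈ (-2.1061, -1.8283)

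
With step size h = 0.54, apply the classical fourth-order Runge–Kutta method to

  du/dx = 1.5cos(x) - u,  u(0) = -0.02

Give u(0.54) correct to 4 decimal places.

0.5795

RK4: k1 = f(x_n, u_n); k2 = f(x_n + h/2, u_n + (h/2)·k1); k3 = f(x_n + h/2, u_n + (h/2)·k2); k4 = f(x_n + h, u_n + h·k3); u_{n+1} = u_n + (h/6)·(k1 + 2k2 + 2k3 + k4).
x=0.000000, u=-0.020000:
  k1 = f(0.000000, -0.020000) = 1.520000
  k2 = f(0.270000, 0.390400) = 1.055256
  k3 = f(0.270000, 0.264919) = 1.180737
  k4 = f(0.540000, 0.617598) = 0.668965
  u ← -0.020000 + (0.54/6)·(k1 + 2k2 + 2k3 + k4) = 0.579486
u(0.54) ≈ 0.5795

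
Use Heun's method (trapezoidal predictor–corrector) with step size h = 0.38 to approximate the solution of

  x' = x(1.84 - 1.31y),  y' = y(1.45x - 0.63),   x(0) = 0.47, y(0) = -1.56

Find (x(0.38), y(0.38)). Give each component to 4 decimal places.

Heun on (x,y): k1 = f(t_n, state_n); k2 = f(t_n + h, state_n + h·k1); state_{n+1} = state_n + (h/2)·(k1 + k2).
0.000000: (0.470000, -1.560000)
  k1 = (1.825292, -0.080340)
  predictor → (1.163611, -1.590529)
  k2 = (4.565536, -1.681565)
  → (1.684257, -1.894762)
(x(0.38), y(0.38)) ≈ (1.6843, -1.8948)

1.6843, -1.8948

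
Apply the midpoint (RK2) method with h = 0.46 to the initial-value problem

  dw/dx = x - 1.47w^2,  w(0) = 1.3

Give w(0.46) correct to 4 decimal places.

1.0468

Midpoint: k1 = f(x_n, w_n); k2 = f(x_n + h/2, w_n + (h/2)·k1); w_{n+1} = w_n + h·k2.
x=0.000000, w=1.300000:
  k1 = f(0.000000, 1.300000) = -2.484300
  k2 = f(0.230000, 0.728611) = -0.550385
  w ← 1.300000 + 0.46·(-0.550385) = 1.046823
w(0.46) ≈ 1.0468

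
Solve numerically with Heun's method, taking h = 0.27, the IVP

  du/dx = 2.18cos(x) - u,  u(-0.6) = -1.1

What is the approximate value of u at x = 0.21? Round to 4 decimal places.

Heun: k1 = f(x_n, u_n); k2 = f(x_n + h, u_n + h·k1); u_{n+1} = u_n + (h/2)·(k1 + k2).
x=-0.600000, u=-1.100000:
  k1 = f(-0.600000, -1.100000) = 2.899232
  k2 = f(-0.330000, -0.317207) = 2.379580
  u ← -1.100000 + (0.27/2)·(2.899232 + 2.379580) = -0.387360
x=-0.330000, u=-0.387360:
  k1 = f(-0.330000, -0.387360) = 2.449733
  k2 = f(-0.060000, 0.274067) = 1.902010
  u ← -0.387360 + (0.27/2)·(2.449733 + 1.902010) = 0.200125
x=-0.060000, u=0.200125:
  k1 = f(-0.060000, 0.200125) = 1.975952
  k2 = f(0.210000, 0.733632) = 1.398475
  u ← 0.200125 + (0.27/2)·(1.975952 + 1.398475) = 0.655673
u(0.21) ≈ 0.6557

0.6557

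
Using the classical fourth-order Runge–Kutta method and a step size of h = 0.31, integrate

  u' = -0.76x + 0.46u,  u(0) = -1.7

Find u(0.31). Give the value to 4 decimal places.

RK4: k1 = f(x_n, u_n); k2 = f(x_n + h/2, u_n + (h/2)·k1); k3 = f(x_n + h/2, u_n + (h/2)·k2); k4 = f(x_n + h, u_n + h·k3); u_{n+1} = u_n + (h/6)·(k1 + 2k2 + 2k3 + k4).
x=0.000000, u=-1.700000:
  k1 = f(0.000000, -1.700000) = -0.782000
  k2 = f(0.155000, -1.821210) = -0.955557
  k3 = f(0.155000, -1.848111) = -0.967931
  k4 = f(0.310000, -2.000059) = -1.155627
  u ← -1.700000 + (0.31/6)·(k1 + 2k2 + 2k3 + k4) = -1.998871
u(0.31) ≈ -1.9989

-1.9989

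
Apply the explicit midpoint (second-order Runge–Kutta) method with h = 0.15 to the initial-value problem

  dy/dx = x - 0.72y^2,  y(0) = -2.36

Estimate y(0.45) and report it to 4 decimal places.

Midpoint: k1 = f(x_n, y_n); k2 = f(x_n + h/2, y_n + (h/2)·k1); y_{n+1} = y_n + h·k2.
x=0.000000, y=-2.360000:
  k1 = f(0.000000, -2.360000) = -4.010112
  k2 = f(0.075000, -2.660758) = -5.022337
  y ← -2.360000 + 0.15·(-5.022337) = -3.113351
x=0.150000, y=-3.113351:
  k1 = f(0.150000, -3.113351) = -6.828925
  k2 = f(0.225000, -3.625520) = -9.238965
  y ← -3.113351 + 0.15·(-9.238965) = -4.499195
x=0.300000, y=-4.499195:
  k1 = f(0.300000, -4.499195) = -14.274786
  k2 = f(0.375000, -5.569804) = -21.961358
  y ← -4.499195 + 0.15·(-21.961358) = -7.793399
y(0.45) ≈ -7.7934

-7.7934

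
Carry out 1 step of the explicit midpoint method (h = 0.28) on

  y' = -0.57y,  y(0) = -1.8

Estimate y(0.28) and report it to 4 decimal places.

Midpoint: k1 = f(t_n, y_n); k2 = f(t_n + h/2, y_n + (h/2)·k1); y_{n+1} = y_n + h·k2.
t=0.000000, y=-1.800000:
  k1 = f(0.000000, -1.800000) = 1.026000
  k2 = f(0.140000, -1.656360) = 0.944125
  y ← -1.800000 + 0.28·0.944125 = -1.535645
y(0.28) ≈ -1.5356

-1.5356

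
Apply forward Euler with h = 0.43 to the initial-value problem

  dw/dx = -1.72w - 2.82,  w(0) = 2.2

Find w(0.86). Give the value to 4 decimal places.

Euler: w_{n+1} = w_n + h·f(x_n, w_n).
x=0.000000, w=2.200000: f=-6.604000 → w ← 2.200000 + 0.43·(-6.604000) = -0.639720
x=0.430000, w=-0.639720: f=-1.719682 → w ← -0.639720 + 0.43·(-1.719682) = -1.379183
w(0.86) ≈ -1.3792

-1.3792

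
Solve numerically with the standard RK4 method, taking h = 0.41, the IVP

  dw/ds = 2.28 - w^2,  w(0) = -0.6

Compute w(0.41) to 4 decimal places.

RK4: k1 = f(s_n, w_n); k2 = f(s_n + h/2, w_n + (h/2)·k1); k3 = f(s_n + h/2, w_n + (h/2)·k2); k4 = f(s_n + h, w_n + h·k3); w_{n+1} = w_n + (h/6)·(k1 + 2k2 + 2k3 + k4).
s=0.000000, w=-0.600000:
  k1 = f(0.000000, -0.600000) = 1.920000
  k2 = f(0.205000, -0.206400) = 2.237399
  k3 = f(0.205000, -0.141333) = 2.260025
  k4 = f(0.410000, 0.326610) = 2.173326
  w ← -0.600000 + (0.41/6)·(k1 + 2k2 + 2k3 + k4) = 0.294359
w(0.41) ≈ 0.2944

0.2944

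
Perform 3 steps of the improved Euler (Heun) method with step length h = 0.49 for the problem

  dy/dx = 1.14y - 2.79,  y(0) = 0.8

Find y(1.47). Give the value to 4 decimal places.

Heun: k1 = f(x_n, y_n); k2 = f(x_n + h, y_n + h·k1); y_{n+1} = y_n + (h/2)·(k1 + k2).
x=0.000000, y=0.800000:
  k1 = f(0.000000, 0.800000) = -1.878000
  k2 = f(0.490000, -0.120220) = -2.927051
  y ← 0.800000 + (0.49/2)·(-1.878000 + (-2.927051)) = -0.377237
x=0.490000, y=-0.377237:
  k1 = f(0.490000, -0.377237) = -3.220051
  k2 = f(0.980000, -1.955062) = -5.018771
  y ← -0.377237 + (0.49/2)·(-3.220051 + (-5.018771)) = -2.395749
x=0.980000, y=-2.395749:
  k1 = f(0.980000, -2.395749) = -5.521154
  k2 = f(1.470000, -5.101114) = -8.605270
  y ← -2.395749 + (0.49/2)·(-5.521154 + (-8.605270)) = -5.856723
y(1.47) ≈ -5.8567

-5.8567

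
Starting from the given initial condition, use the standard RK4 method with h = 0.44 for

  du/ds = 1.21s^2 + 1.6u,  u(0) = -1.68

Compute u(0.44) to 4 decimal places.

-3.3525

RK4: k1 = f(s_n, u_n); k2 = f(s_n + h/2, u_n + (h/2)·k1); k3 = f(s_n + h/2, u_n + (h/2)·k2); k4 = f(s_n + h, u_n + h·k3); u_{n+1} = u_n + (h/6)·(k1 + 2k2 + 2k3 + k4).
s=0.000000, u=-1.680000:
  k1 = f(0.000000, -1.680000) = -2.688000
  k2 = f(0.220000, -2.271360) = -3.575612
  k3 = f(0.220000, -2.466635) = -3.888051
  k4 = f(0.440000, -3.390743) = -5.190932
  u ← -1.680000 + (0.44/6)·(k1 + 2k2 + 2k3 + k4) = -3.352459
u(0.44) ≈ -3.3525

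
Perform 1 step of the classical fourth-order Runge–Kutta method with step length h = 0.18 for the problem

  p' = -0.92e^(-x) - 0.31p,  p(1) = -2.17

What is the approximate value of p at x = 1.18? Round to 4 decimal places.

-2.1064

RK4: k1 = f(x_n, p_n); k2 = f(x_n + h/2, p_n + (h/2)·k1); k3 = f(x_n + h/2, p_n + (h/2)·k2); k4 = f(x_n + h, p_n + h·k3); p_{n+1} = p_n + (h/6)·(k1 + 2k2 + 2k3 + k4).
x=1.000000, p=-2.170000:
  k1 = f(1.000000, -2.170000) = 0.334251
  k2 = f(1.090000, -2.139917) = 0.354055
  k3 = f(1.090000, -2.138135) = 0.353503
  k4 = f(1.180000, -2.106370) = 0.370278
  p ← -2.170000 + (0.18/6)·(k1 + 2k2 + 2k3 + k4) = -2.106411
p(1.18) ≈ -2.1064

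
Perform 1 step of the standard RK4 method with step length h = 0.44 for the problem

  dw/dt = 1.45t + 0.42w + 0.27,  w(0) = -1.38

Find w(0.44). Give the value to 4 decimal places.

-1.3802

RK4: k1 = f(t_n, w_n); k2 = f(t_n + h/2, w_n + (h/2)·k1); k3 = f(t_n + h/2, w_n + (h/2)·k2); k4 = f(t_n + h, w_n + h·k3); w_{n+1} = w_n + (h/6)·(k1 + 2k2 + 2k3 + k4).
t=0.000000, w=-1.380000:
  k1 = f(0.000000, -1.380000) = -0.309600
  k2 = f(0.220000, -1.448112) = -0.019207
  k3 = f(0.220000, -1.384226) = 0.007625
  k4 = f(0.440000, -1.376645) = 0.329809
  w ← -1.380000 + (0.44/6)·(k1 + 2k2 + 2k3 + k4) = -1.380217
w(0.44) ≈ -1.3802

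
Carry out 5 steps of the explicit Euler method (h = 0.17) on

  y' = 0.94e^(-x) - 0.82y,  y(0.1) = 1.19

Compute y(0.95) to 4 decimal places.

Euler: y_{n+1} = y_n + h·f(x_n, y_n).
x=0.100000, y=1.190000: f=-0.125253 → y ← 1.190000 + 0.17·(-0.125253) = 1.168707
x=0.270000, y=1.168707: f=-0.240763 → y ← 1.168707 + 0.17·(-0.240763) = 1.127777
x=0.440000, y=1.127777: f=-0.319383 → y ← 1.127777 + 0.17·(-0.319383) = 1.073482
x=0.610000, y=1.073482: f=-0.369506 → y ← 1.073482 + 0.17·(-0.369506) = 1.010666
x=0.780000, y=1.010666: f=-0.397845 → y ← 1.010666 + 0.17·(-0.397845) = 0.943033
y(0.95) ≈ 0.9430

0.9430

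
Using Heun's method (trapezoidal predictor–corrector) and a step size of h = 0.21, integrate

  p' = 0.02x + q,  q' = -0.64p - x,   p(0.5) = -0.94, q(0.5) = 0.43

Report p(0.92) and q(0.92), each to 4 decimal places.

-0.7564, 0.3593

Heun on (p,q): k1 = f(x_n, state_n); k2 = f(x_n + h, state_n + h·k1); state_{n+1} = state_n + (h/2)·(k1 + k2).
0.500000: (-0.940000, 0.430000)
  k1 = (0.440000, 0.101600)
  predictor → (-0.847600, 0.451336)
  k2 = (0.465536, -0.167536)
  → (-0.844919, 0.423077)
0.710000: (-0.844919, 0.423077)
  k1 = (0.437277, -0.169252)
  predictor → (-0.753091, 0.387534)
  k2 = (0.405934, -0.438022)
  → (-0.756382, 0.359313)
(p(0.92), q(0.92)) ≈ (-0.7564, 0.3593)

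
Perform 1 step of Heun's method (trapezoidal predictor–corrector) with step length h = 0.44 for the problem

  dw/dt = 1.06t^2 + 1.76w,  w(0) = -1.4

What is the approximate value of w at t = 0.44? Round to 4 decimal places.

Heun: k1 = f(t_n, w_n); k2 = f(t_n + h, w_n + h·k1); w_{n+1} = w_n + (h/2)·(k1 + k2).
t=0.000000, w=-1.400000:
  k1 = f(0.000000, -1.400000) = -2.464000
  k2 = f(0.440000, -2.484160) = -4.166906
  w ← -1.400000 + (0.44/2)·(-2.464000 + (-4.166906)) = -2.858799
w(0.44) ≈ -2.8588

-2.8588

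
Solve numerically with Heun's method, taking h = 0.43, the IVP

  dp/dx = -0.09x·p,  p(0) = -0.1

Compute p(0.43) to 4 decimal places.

Heun: k1 = f(x_n, p_n); k2 = f(x_n + h, p_n + h·k1); p_{n+1} = p_n + (h/2)·(k1 + k2).
x=0.000000, p=-0.100000:
  k1 = f(0.000000, -0.100000) = 0.000000
  k2 = f(0.430000, -0.100000) = 0.003870
  p ← -0.100000 + (0.43/2)·(0.000000 + 0.003870) = -0.099168
p(0.43) ≈ -0.0992

-0.0992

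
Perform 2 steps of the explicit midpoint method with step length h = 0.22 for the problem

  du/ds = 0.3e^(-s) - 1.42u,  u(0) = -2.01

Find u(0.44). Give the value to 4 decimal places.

-1.0149

Midpoint: k1 = f(s_n, u_n); k2 = f(s_n + h/2, u_n + (h/2)·k1); u_{n+1} = u_n + h·k2.
s=0.000000, u=-2.010000:
  k1 = f(0.000000, -2.010000) = 3.154200
  k2 = f(0.110000, -1.663038) = 2.630264
  u ← -2.010000 + 0.22·2.630264 = -1.431342
s=0.220000, u=-1.431342:
  k1 = f(0.220000, -1.431342) = 2.273261
  k2 = f(0.330000, -1.181283) = 1.893099
  u ← -1.431342 + 0.22·1.893099 = -1.014860
u(0.44) ≈ -1.0149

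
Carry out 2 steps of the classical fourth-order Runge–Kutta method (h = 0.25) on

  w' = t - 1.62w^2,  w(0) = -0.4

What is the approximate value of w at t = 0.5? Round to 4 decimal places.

RK4: k1 = f(t_n, w_n); k2 = f(t_n + h/2, w_n + (h/2)·k1); k3 = f(t_n + h/2, w_n + (h/2)·k2); k4 = f(t_n + h, w_n + h·k3); w_{n+1} = w_n + (h/6)·(k1 + 2k2 + 2k3 + k4).
t=0.000000, w=-0.400000:
  k1 = f(0.000000, -0.400000) = -0.259200
  k2 = f(0.125000, -0.432400) = -0.177891
  k3 = f(0.125000, -0.422236) = -0.163819
  k4 = f(0.250000, -0.440955) = -0.064995
  w ← -0.400000 + (0.25/6)·(k1 + 2k2 + 2k3 + k4) = -0.441984
t=0.250000, w=-0.441984:
  k1 = f(0.250000, -0.441984) = -0.066467
  k2 = f(0.375000, -0.450292) = 0.046524
  k3 = f(0.375000, -0.436169) = 0.066806
  k4 = f(0.500000, -0.425282) = 0.206999
  w ← -0.441984 + (0.25/6)·(k1 + 2k2 + 2k3 + k4) = -0.426684
w(0.5) ≈ -0.4267

-0.4267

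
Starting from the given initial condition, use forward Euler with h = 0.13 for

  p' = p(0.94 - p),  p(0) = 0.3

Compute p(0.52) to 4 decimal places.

Euler: p_{n+1} = p_n + h·f(x_n, p_n).
x=0.000000, p=0.300000: f=0.192000 → p ← 0.300000 + 0.13·0.192000 = 0.324960
x=0.130000, p=0.324960: f=0.199863 → p ← 0.324960 + 0.13·0.199863 = 0.350942
x=0.260000, p=0.350942: f=0.206725 → p ← 0.350942 + 0.13·0.206725 = 0.377817
x=0.390000, p=0.377817: f=0.212402 → p ← 0.377817 + 0.13·0.212402 = 0.405429
p(0.52) ≈ 0.4054

0.4054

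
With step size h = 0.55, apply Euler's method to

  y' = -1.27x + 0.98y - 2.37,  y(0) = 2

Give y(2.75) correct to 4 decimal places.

Euler: y_{n+1} = y_n + h·f(x_n, y_n).
x=0.000000, y=2.000000: f=-0.410000 → y ← 2.000000 + 0.55·(-0.410000) = 1.774500
x=0.550000, y=1.774500: f=-1.329490 → y ← 1.774500 + 0.55·(-1.329490) = 1.043280
x=1.100000, y=1.043280: f=-2.744585 → y ← 1.043280 + 0.55·(-2.744585) = -0.466241
x=1.650000, y=-0.466241: f=-4.922416 → y ← -0.466241 + 0.55·(-4.922416) = -3.173570
x=2.200000, y=-3.173570: f=-8.274099 → y ← -3.173570 + 0.55·(-8.274099) = -7.724325
y(2.75) ≈ -7.7243

-7.7243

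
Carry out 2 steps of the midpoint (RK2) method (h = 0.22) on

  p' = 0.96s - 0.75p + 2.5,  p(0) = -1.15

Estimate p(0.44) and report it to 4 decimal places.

Midpoint: k1 = f(s_n, p_n); k2 = f(s_n + h/2, p_n + (h/2)·k1); p_{n+1} = p_n + h·k2.
s=0.000000, p=-1.150000:
  k1 = f(0.000000, -1.150000) = 3.362500
  k2 = f(0.110000, -0.780125) = 3.190694
  p ← -1.150000 + 0.22·3.190694 = -0.448047
s=0.220000, p=-0.448047:
  k1 = f(0.220000, -0.448047) = 3.047236
  k2 = f(0.330000, -0.112851) = 2.901439
  p ← -0.448047 + 0.22·2.901439 = 0.190269
p(0.44) ≈ 0.1903

0.1903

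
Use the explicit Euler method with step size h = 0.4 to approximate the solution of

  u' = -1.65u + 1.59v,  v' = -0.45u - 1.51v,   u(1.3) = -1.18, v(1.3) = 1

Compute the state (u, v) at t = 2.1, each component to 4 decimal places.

Euler on (u,v): u_{n+1} = u_n + h·u', v_{n+1} = v_n + h·v'.
1.300000: (-1.180000, 1.000000); f=(3.537000, -0.979000) → (0.234800, 0.608400)
1.700000: (0.234800, 0.608400); f=(0.579936, -1.024344) → (0.466774, 0.198662)
(u(2.1), v(2.1)) ≈ (0.4668, 0.1987)

0.4668, 0.1987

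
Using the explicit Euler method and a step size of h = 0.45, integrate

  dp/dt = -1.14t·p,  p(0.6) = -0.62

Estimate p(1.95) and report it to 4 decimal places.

-0.0456

Euler: p_{n+1} = p_n + h·f(t_n, p_n).
t=0.600000, p=-0.620000: f=0.424080 → p ← -0.620000 + 0.45·0.424080 = -0.429164
t=1.050000, p=-0.429164: f=0.513709 → p ← -0.429164 + 0.45·0.513709 = -0.197995
t=1.500000, p=-0.197995: f=0.338571 → p ← -0.197995 + 0.45·0.338571 = -0.045638
p(1.95) ≈ -0.0456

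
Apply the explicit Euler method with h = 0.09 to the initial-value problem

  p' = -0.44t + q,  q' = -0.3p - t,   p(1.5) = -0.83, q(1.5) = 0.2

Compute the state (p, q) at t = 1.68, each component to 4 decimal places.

Euler on (p,q): p_{n+1} = p_n + h·p', q_{n+1} = q_n + h·q'.
1.500000: (-0.830000, 0.200000); f=(-0.460000, -1.251000) → (-0.871400, 0.087410)
1.590000: (-0.871400, 0.087410); f=(-0.612190, -1.328580) → (-0.926497, -0.032162)
(p(1.68), q(1.68)) ≈ (-0.9265, -0.0322)

-0.9265, -0.0322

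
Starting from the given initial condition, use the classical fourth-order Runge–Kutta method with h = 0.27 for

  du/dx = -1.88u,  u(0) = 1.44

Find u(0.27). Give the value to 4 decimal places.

0.8672

RK4: k1 = f(x_n, u_n); k2 = f(x_n + h/2, u_n + (h/2)·k1); k3 = f(x_n + h/2, u_n + (h/2)·k2); k4 = f(x_n + h, u_n + h·k3); u_{n+1} = u_n + (h/6)·(k1 + 2k2 + 2k3 + k4).
x=0.000000, u=1.440000:
  k1 = f(0.000000, 1.440000) = -2.707200
  k2 = f(0.135000, 1.074528) = -2.020113
  k3 = f(0.135000, 1.167285) = -2.194495
  k4 = f(0.270000, 0.847486) = -1.593274
  u ← 1.440000 + (0.27/6)·(k1 + 2k2 + 2k3 + k4) = 0.867164
u(0.27) ≈ 0.8672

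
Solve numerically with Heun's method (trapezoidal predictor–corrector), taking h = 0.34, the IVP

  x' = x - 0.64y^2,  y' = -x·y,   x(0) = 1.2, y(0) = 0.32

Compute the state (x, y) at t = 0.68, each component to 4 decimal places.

2.3114, 0.1128

Heun on (x,y): k1 = f(t_n, state_n); k2 = f(t_n + h, state_n + h·k1); state_{n+1} = state_n + (h/2)·(k1 + k2).
0.000000: (1.200000, 0.320000)
  k1 = (1.134464, -0.384000)
  predictor → (1.585718, 0.189440)
  k2 = (1.562750, -0.300398)
  → (1.658526, 0.203652)
0.340000: (1.658526, 0.203652)
  k1 = (1.631983, -0.337763)
  predictor → (2.213400, 0.088813)
  k2 = (2.208352, -0.196579)
  → (2.311383, 0.112814)
(x(0.68), y(0.68)) ≈ (2.3114, 0.1128)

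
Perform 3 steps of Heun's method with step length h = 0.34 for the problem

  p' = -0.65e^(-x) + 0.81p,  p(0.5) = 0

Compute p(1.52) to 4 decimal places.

-0.4217

Heun: k1 = f(x_n, p_n); k2 = f(x_n + h, p_n + h·k1); p_{n+1} = p_n + (h/2)·(k1 + k2).
x=0.500000, p=0.000000:
  k1 = f(0.500000, 0.000000) = -0.394245
  k2 = f(0.840000, -0.134043) = -0.389187
  p ← 0.000000 + (0.34/2)·(-0.394245 + (-0.389187)) = -0.133183
x=0.840000, p=-0.133183:
  k1 = f(0.840000, -0.133183) = -0.388490
  k2 = f(1.180000, -0.265270) = -0.414600
  p ← -0.133183 + (0.34/2)·(-0.388490 + (-0.414600)) = -0.269709
x=1.180000, p=-0.269709:
  k1 = f(1.180000, -0.269709) = -0.418195
  k2 = f(1.520000, -0.411895) = -0.475798
  p ← -0.269709 + (0.34/2)·(-0.418195 + (-0.475798)) = -0.421688
p(1.52) ≈ -0.4217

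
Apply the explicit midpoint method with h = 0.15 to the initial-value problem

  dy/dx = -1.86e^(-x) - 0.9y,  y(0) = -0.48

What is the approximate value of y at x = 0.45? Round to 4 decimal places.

-0.8623

Midpoint: k1 = f(x_n, y_n); k2 = f(x_n + h/2, y_n + (h/2)·k1); y_{n+1} = y_n + h·k2.
x=0.000000, y=-0.480000:
  k1 = f(0.000000, -0.480000) = -1.428000
  k2 = f(0.075000, -0.587100) = -1.197213
  y ← -0.480000 + 0.15·(-1.197213) = -0.659582
x=0.150000, y=-0.659582:
  k1 = f(0.150000, -0.659582) = -1.007293
  k2 = f(0.225000, -0.735129) = -0.823624
  y ← -0.659582 + 0.15·(-0.823624) = -0.783126
x=0.300000, y=-0.783126:
  k1 = f(0.300000, -0.783126) = -0.673109
  k2 = f(0.375000, -0.833609) = -0.528110
  y ← -0.783126 + 0.15·(-0.528110) = -0.862342
y(0.45) ≈ -0.8623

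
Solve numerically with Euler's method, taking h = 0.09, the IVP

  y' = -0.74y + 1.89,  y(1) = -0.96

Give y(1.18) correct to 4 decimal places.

Euler: y_{n+1} = y_n + h·f(x_n, y_n).
x=1.000000, y=-0.960000: f=2.600400 → y ← -0.960000 + 0.09·2.600400 = -0.725964
x=1.090000, y=-0.725964: f=2.427213 → y ← -0.725964 + 0.09·2.427213 = -0.507515
y(1.18) ≈ -0.5075

-0.5075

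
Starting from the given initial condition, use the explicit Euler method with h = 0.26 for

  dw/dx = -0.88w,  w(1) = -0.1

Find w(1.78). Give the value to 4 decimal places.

-0.0459

Euler: w_{n+1} = w_n + h·f(x_n, w_n).
x=1.000000, w=-0.100000: f=0.088000 → w ← -0.100000 + 0.26·0.088000 = -0.077120
x=1.260000, w=-0.077120: f=0.067866 → w ← -0.077120 + 0.26·0.067866 = -0.059475
x=1.520000, w=-0.059475: f=0.052338 → w ← -0.059475 + 0.26·0.052338 = -0.045867
w(1.78) ≈ -0.0459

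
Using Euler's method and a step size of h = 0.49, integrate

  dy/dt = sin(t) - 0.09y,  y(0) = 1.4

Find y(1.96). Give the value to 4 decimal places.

2.2561

Euler: y_{n+1} = y_n + h·f(t_n, y_n).
t=0.000000, y=1.400000: f=-0.126000 → y ← 1.400000 + 0.49·(-0.126000) = 1.338260
t=0.490000, y=1.338260: f=0.350182 → y ← 1.338260 + 0.49·0.350182 = 1.509849
t=0.980000, y=1.509849: f=0.694611 → y ← 1.509849 + 0.49·0.694611 = 1.850209
t=1.470000, y=1.850209: f=0.828406 → y ← 1.850209 + 0.49·0.828406 = 2.256127
y(1.96) ≈ 2.2561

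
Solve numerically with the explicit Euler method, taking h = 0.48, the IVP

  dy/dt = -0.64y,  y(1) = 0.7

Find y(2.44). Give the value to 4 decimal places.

Euler: y_{n+1} = y_n + h·f(t_n, y_n).
t=1.000000, y=0.700000: f=-0.448000 → y ← 0.700000 + 0.48·(-0.448000) = 0.484960
t=1.480000, y=0.484960: f=-0.310374 → y ← 0.484960 + 0.48·(-0.310374) = 0.335980
t=1.960000, y=0.335980: f=-0.215027 → y ← 0.335980 + 0.48·(-0.215027) = 0.232767
y(2.44) ≈ 0.2328

0.2328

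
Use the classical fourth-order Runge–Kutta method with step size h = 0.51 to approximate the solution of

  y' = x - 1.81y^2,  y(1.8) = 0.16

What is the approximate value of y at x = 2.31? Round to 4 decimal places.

0.8664

RK4: k1 = f(x_n, y_n); k2 = f(x_n + h/2, y_n + (h/2)·k1); k3 = f(x_n + h/2, y_n + (h/2)·k2); k4 = f(x_n + h, y_n + h·k3); y_{n+1} = y_n + (h/6)·(k1 + 2k2 + 2k3 + k4).
x=1.800000, y=0.160000:
  k1 = f(1.800000, 0.160000) = 1.753664
  k2 = f(2.055000, 0.607184) = 1.387702
  k3 = f(2.055000, 0.513864) = 1.577058
  k4 = f(2.310000, 0.964300) = 0.626928
  y ← 0.160000 + (0.51/6)·(k1 + 2k2 + 2k3 + k4) = 0.866360
y(2.31) ≈ 0.8664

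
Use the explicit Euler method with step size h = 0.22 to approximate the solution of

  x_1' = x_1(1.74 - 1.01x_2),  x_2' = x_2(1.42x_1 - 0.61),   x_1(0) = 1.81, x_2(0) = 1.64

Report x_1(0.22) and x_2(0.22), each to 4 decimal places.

1.8433, 2.3472

Euler on (x_1,x_2): x_1_{n+1} = x_1_n + h·x_1', x_2_{n+1} = x_2_n + h·x_2'.
0.000000: (1.810000, 1.640000); f=(0.151316, 3.214728) → (1.843290, 2.347240)
(x_1(0.22), x_2(0.22)) ≈ (1.8433, 2.3472)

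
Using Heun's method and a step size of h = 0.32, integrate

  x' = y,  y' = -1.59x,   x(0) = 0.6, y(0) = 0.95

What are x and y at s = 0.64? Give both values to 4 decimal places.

Heun on (x,y): k1 = f(s_n, state_n); k2 = f(s_n + h, state_n + h·k1); state_{n+1} = state_n + (h/2)·(k1 + k2).
0.000000: (0.600000, 0.950000)
  k1 = (0.950000, -0.954000)
  predictor → (0.904000, 0.644720)
  k2 = (0.644720, -1.437360)
  → (0.855155, 0.567382)
0.320000: (0.855155, 0.567382)
  k1 = (0.567382, -1.359697)
  predictor → (1.036718, 0.132279)
  k2 = (0.132279, -1.648381)
  → (0.967101, 0.086090)
(x(0.64), y(0.64)) ≈ (0.9671, 0.0861)

0.9671, 0.0861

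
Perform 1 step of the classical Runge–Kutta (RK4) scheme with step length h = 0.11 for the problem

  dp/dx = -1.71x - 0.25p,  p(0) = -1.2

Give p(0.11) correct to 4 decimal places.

-1.1777

RK4: k1 = f(x_n, p_n); k2 = f(x_n + h/2, p_n + (h/2)·k1); k3 = f(x_n + h/2, p_n + (h/2)·k2); k4 = f(x_n + h, p_n + h·k3); p_{n+1} = p_n + (h/6)·(k1 + 2k2 + 2k3 + k4).
x=0.000000, p=-1.200000:
  k1 = f(0.000000, -1.200000) = 0.300000
  k2 = f(0.055000, -1.183500) = 0.201825
  k3 = f(0.055000, -1.188900) = 0.203175
  k4 = f(0.110000, -1.177651) = 0.106313
  p ← -1.200000 + (0.11/6)·(k1 + 2k2 + 2k3 + k4) = -1.177701
p(0.11) ≈ -1.1777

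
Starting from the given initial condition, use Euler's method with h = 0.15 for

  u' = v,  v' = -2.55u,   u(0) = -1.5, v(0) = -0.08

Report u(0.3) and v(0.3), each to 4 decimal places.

-1.4379, 1.0721

Euler on (u,v): u_{n+1} = u_n + h·u', v_{n+1} = v_n + h·v'.
0.000000: (-1.500000, -0.080000); f=(-0.080000, 3.825000) → (-1.512000, 0.493750)
0.150000: (-1.512000, 0.493750); f=(0.493750, 3.855600) → (-1.437938, 1.072090)
(u(0.3), v(0.3)) ≈ (-1.4379, 1.0721)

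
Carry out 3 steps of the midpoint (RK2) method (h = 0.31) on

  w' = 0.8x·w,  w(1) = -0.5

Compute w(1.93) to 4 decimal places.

Midpoint: k1 = f(x_n, w_n); k2 = f(x_n + h/2, w_n + (h/2)·k1); w_{n+1} = w_n + h·k2.
x=1.000000, w=-0.500000:
  k1 = f(1.000000, -0.500000) = -0.400000
  k2 = f(1.155000, -0.562000) = -0.519288
  w ← -0.500000 + 0.31·(-0.519288) = -0.660979
x=1.310000, w=-0.660979:
  k1 = f(1.310000, -0.660979) = -0.692706
  k2 = f(1.465000, -0.768349) = -0.900505
  w ← -0.660979 + 0.31·(-0.900505) = -0.940136
x=1.620000, w=-0.940136:
  k1 = f(1.620000, -0.940136) = -1.218416
  k2 = f(1.775000, -1.128990) = -1.603166
  w ← -0.940136 + 0.31·(-1.603166) = -1.437117
w(1.93) ≈ -1.4371

-1.4371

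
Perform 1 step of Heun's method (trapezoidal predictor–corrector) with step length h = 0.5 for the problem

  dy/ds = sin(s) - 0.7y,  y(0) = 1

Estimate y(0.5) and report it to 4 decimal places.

0.8311

Heun: k1 = f(s_n, y_n); k2 = f(s_n + h, y_n + h·k1); y_{n+1} = y_n + (h/2)·(k1 + k2).
s=0.000000, y=1.000000:
  k1 = f(0.000000, 1.000000) = -0.700000
  k2 = f(0.500000, 0.650000) = 0.024426
  y ← 1.000000 + (0.5/2)·(-0.700000 + 0.024426) = 0.831106
y(0.5) ≈ 0.8311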